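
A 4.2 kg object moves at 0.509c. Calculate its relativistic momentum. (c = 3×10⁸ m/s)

γ = 1/√(1 - 0.509²) = 1.1618
v = 0.509 × 3×10⁸ = 1.527×10⁸ m/s
p = γmv = 1.1618 × 4.2 × 1.527×10⁸ = 7.451×10⁸ kg·m/s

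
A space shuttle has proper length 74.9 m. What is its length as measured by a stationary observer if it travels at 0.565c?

Proper length L₀ = 74.9 m
γ = 1/√(1 - 0.565²) = 1.212
L = L₀/γ = 74.9/1.212 = 61.80 m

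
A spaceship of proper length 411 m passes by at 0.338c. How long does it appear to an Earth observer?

Proper length L₀ = 411 m
γ = 1/√(1 - 0.338²) = 1.0625
L = L₀/γ = 411/1.0625 = 386.8 m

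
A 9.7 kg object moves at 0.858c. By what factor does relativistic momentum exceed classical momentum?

p_rel = γmv, p_class = mv
Ratio = γ = 1/√(1 - 0.858²) = 1.947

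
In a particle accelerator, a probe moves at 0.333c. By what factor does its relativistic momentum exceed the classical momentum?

p_rel = γmv, p_class = mv
Ratio = γ = 1/√(1 - 0.333²)
= 1/√(0.889111) = 1.061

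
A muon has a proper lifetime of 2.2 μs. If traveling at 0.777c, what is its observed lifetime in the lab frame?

Proper lifetime τ₀ = 2.2 μs
γ = 1/√(1 - 0.777²) = 1.5886
τ = γτ₀ = 1.5886 × 2.2 μs = 3.495 μs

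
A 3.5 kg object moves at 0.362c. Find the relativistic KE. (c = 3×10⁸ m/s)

γ = 1/√(1 - 0.362²) = 1.07276
γ - 1 = 0.07276
KE = (γ-1)mc² = 0.07276 × 3.5 × (3×10⁸)² = 2.292×10¹⁶ J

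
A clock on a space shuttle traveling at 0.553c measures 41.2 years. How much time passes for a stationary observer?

Proper time Δt₀ = 41.2 years
γ = 1/√(1 - 0.553²) = 1.2002
Δt = γΔt₀ = 1.2002 × 41.2 = 49.45 years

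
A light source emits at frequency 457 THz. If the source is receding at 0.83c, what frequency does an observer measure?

β = v/c = 0.83
(1-β)/(1+β) = 0.17/1.83 = 0.09290
Doppler factor = √(0.09290) = 0.3048
f_obs = 457 × 0.3048 = 139.3 THz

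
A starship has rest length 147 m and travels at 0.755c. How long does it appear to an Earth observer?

Proper length L₀ = 147 m
γ = 1/√(1 - 0.755²) = 1.525
L = L₀/γ = 147/1.525 = 96.39 m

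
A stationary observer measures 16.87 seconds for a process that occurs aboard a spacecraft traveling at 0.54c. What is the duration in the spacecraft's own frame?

Dilated time Δt = 16.87 seconds
γ = 1/√(1 - 0.54²) = 1.188
Δt₀ = Δt/γ = 16.87/1.188 = 14.20 seconds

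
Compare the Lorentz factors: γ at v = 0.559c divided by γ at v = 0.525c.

γ₁ = 1/√(1 - 0.559²) = 1.206
γ₂ = 1/√(1 - 0.525²) = 1.175
γ₁/γ₂ = 1.206/1.175 = 1.026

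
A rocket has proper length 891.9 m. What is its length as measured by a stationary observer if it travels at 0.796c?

Proper length L₀ = 891.9 m
γ = 1/√(1 - 0.796²) = 1.652
L = L₀/γ = 891.9/1.652 = 539.9 m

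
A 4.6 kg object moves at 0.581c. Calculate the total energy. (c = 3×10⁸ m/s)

γ = 1/√(1 - 0.581²) = 1.22865
mc² = 4.6 × (3×10⁸)² = 4.140×10¹⁷ J
E = γmc² = 1.22865 × 4.140×10¹⁷ = 5.087×10¹⁷ J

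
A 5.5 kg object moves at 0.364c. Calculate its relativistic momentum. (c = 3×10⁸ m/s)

γ = 1/√(1 - 0.364²) = 1.07365
v = 0.364 × 3×10⁸ = 1.092×10⁸ m/s
p = γmv = 1.07365 × 5.5 × 1.092×10⁸ = 6.448×10⁸ kg·m/s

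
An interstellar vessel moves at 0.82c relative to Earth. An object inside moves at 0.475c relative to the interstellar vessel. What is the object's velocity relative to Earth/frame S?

u = (u' + v)/(1 + u'v/c²)
Numerator: 0.475 + 0.82 = 1.295
Denominator: 1 + 0.3895 = 1.3895
u = 1.295/1.3895 = 0.9320c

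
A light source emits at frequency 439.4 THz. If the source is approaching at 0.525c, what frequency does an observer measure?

β = v/c = 0.525
(1+β)/(1-β) = 1.525/0.475 = 3.2105
Doppler factor = √(3.2105) = 1.7918
f_obs = 439.4 × 1.7918 = 787.3 THz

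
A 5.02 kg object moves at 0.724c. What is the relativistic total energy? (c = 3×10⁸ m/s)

γ = 1/√(1 - 0.724²) = 1.4497
mc² = 5.02 × (3×10⁸)² = 4.518×10¹⁷ J
E = γmc² = 1.4497 × 4.518×10¹⁷ = 6.550×10¹⁷ J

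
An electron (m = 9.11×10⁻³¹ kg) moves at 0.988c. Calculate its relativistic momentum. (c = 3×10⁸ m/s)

γ = 1/√(1 - 0.988²) = 6.474
v = 0.988 × 3×10⁸ = 2.964×10⁸ m/s
p = γmv = 6.474 × 9.11×10⁻³¹ × 2.964×10⁸ = 1.748×10⁻²¹ kg·m/s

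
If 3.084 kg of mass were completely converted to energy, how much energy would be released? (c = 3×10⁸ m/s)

Using E = mc²:
c² = (3×10⁸)² = 9×10¹⁶ m²/s²
E = 3.084 × 9×10¹⁶ = 2.776×10¹⁷ J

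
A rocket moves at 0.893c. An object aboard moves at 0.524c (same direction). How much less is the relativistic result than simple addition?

Classical: u' + v = 0.524 + 0.893 = 1.417c
Relativistic: u = (0.524 + 0.893)/(1 + 0.467932) = 1.417/1.467932 = 0.9653c
Difference: 1.417 - 0.9653 = 0.4517c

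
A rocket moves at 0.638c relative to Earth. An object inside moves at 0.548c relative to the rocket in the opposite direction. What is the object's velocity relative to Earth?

Object's velocity in rocket frame is u' = -0.548c
u = (u' + v)/(1 + u'v/c²) = (v - 0.548)/(1 - 0.548·v/c²)
Numerator: 0.638 - 0.548 = 0.09
Denominator: 1 - 0.349624 = 0.650376
u = 0.09/0.650376 = 0.1384c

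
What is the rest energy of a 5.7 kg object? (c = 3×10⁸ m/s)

c² = (3×10⁸)² = 9.000×10¹⁶ m²/s²
E₀ = mc² = 5.7 × 9.000×10¹⁶ = 5.130×10¹⁷ J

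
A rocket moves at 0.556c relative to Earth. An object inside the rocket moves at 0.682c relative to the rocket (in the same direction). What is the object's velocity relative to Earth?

u = (u' + v)/(1 + u'v/c²)
Numerator: 0.682 + 0.556 = 1.238
Denominator: 1 + 0.379192 = 1.379192
u = 1.238/1.379192 = 0.8976c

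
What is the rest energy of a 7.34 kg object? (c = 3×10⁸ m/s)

c² = (3×10⁸)² = 9.000×10¹⁶ m²/s²
E₀ = mc² = 7.34 × 9.000×10¹⁶ = 6.606×10¹⁷ J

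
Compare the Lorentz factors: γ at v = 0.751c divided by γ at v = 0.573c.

γ₁ = 1/√(1 - 0.751²) = 1.514
γ₂ = 1/√(1 - 0.573²) = 1.220
γ₁/γ₂ = 1.514/1.220 = 1.241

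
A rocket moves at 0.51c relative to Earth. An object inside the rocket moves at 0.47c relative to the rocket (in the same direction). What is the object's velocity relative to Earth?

u = (u' + v)/(1 + u'v/c²)
Numerator: 0.47 + 0.51 = 0.98
Denominator: 1 + 0.2397 = 1.2397
u = 0.98/1.2397 = 0.7905c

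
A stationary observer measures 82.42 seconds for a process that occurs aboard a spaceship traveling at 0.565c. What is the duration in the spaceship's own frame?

Dilated time Δt = 82.42 seconds
γ = 1/√(1 - 0.565²) = 1.212
Δt₀ = Δt/γ = 82.42/1.212 = 68.00 seconds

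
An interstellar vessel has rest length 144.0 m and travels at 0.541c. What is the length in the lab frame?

Proper length L₀ = 144.0 m
γ = 1/√(1 - 0.541²) = 1.189
L = L₀/γ = 144.0/1.189 = 121.1 m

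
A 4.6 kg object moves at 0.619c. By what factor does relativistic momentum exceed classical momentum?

p_rel = γmv, p_class = mv
Ratio = γ = 1/√(1 - 0.619²) = 1.273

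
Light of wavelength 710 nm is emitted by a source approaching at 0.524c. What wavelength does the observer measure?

β = 0.524
Wavelength Doppler factor = √(0.476/1.524) = √(0.31234) = 0.5589
λ_obs = 710 × 0.5589 = 396.8 nm (blueshift)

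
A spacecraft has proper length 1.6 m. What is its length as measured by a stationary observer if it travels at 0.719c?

Proper length L₀ = 1.6 m
γ = 1/√(1 - 0.719²) = 1.439
L = L₀/γ = 1.6/1.439 = 1.112 m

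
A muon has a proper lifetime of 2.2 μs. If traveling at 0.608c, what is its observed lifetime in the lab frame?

Proper lifetime τ₀ = 2.2 μs
γ = 1/√(1 - 0.608²) = 1.2595
τ = γτ₀ = 1.2595 × 2.2 μs = 2.771 μs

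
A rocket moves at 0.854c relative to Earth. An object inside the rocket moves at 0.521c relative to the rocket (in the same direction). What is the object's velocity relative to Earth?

u = (u' + v)/(1 + u'v/c²)
Numerator: 0.521 + 0.854 = 1.375
Denominator: 1 + 0.444934 = 1.444934
u = 1.375/1.444934 = 0.9516c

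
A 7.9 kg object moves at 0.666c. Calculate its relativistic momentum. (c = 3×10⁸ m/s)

γ = 1/√(1 - 0.666²) = 1.3406
v = 0.666 × 3×10⁸ = 1.998×10⁸ m/s
p = γmv = 1.3406 × 7.9 × 1.998×10⁸ = 2.116×10⁹ kg·m/s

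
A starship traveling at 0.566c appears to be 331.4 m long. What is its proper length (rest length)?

Contracted length L = 331.4 m
γ = 1/√(1 - 0.566²) = 1.213
L₀ = γL = 1.213 × 331.4 = 402.0 m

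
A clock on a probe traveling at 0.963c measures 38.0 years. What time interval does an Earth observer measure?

Proper time Δt₀ = 38.0 years
γ = 1/√(1 - 0.963²) = 3.711
Δt = γΔt₀ = 3.711 × 38.0 = 141.0 years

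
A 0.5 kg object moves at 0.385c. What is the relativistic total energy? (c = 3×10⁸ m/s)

γ = 1/√(1 - 0.385²) = 1.0835
mc² = 0.5 × (3×10⁸)² = 4.500×10¹⁶ J
E = γmc² = 1.0835 × 4.500×10¹⁶ = 4.876×10¹⁶ J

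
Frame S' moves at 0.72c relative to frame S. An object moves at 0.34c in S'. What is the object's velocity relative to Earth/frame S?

u = (u' + v)/(1 + u'v/c²)
Numerator: 0.34 + 0.72 = 1.06
Denominator: 1 + 0.2448 = 1.2448
u = 1.06/1.2448 = 0.8515c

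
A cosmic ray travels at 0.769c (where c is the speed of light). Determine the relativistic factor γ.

v/c = 0.769, so (v/c)² = 0.591361
1 - (v/c)² = 0.408639
γ = 1/√(0.408639) = 1.564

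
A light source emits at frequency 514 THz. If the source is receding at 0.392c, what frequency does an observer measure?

β = v/c = 0.392
(1-β)/(1+β) = 0.608/1.392 = 0.4368
Doppler factor = √(0.4368) = 0.6609
f_obs = 514 × 0.6609 = 339.7 THz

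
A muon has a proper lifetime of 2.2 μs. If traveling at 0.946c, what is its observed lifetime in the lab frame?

Proper lifetime τ₀ = 2.2 μs
γ = 1/√(1 - 0.946²) = 3.085
τ = γτ₀ = 3.085 × 2.2 μs = 6.787 μs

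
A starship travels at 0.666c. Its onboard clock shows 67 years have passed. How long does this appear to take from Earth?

Proper time Δt₀ = 67 years
γ = 1/√(1 - 0.666²) = 1.3406
Δt = γΔt₀ = 1.3406 × 67 = 89.82 years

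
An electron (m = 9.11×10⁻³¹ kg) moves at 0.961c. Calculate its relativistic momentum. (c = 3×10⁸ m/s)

γ = 1/√(1 - 0.961²) = 3.616
v = 0.961 × 3×10⁸ = 2.883×10⁸ m/s
p = γmv = 3.616 × 9.11×10⁻³¹ × 2.883×10⁸ = 9.497×10⁻²² kg·m/s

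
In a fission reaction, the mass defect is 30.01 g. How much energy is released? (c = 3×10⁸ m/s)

Convert mass defect: Δm = 30.01 g = 0.03001 kg
E = Δm·c² = 0.03001 × (3×10⁸)²
= 0.03001 × 9×10¹⁶ = 2.701×10¹⁵ J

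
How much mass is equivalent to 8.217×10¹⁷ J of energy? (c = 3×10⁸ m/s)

From E = mc², we get m = E/c²
c² = (3×10⁸)² = 9×10¹⁶ m²/s²
m = 8.217×10¹⁷ / 9×10¹⁶ = 9.130 kg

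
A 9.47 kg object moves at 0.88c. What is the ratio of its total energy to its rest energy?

E = γmc², E₀ = mc²
E/E₀ = γ = 1/√(1 - 0.88²) = 2.105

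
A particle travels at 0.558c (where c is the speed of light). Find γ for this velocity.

v/c = 0.558, so (v/c)² = 0.311364
1 - (v/c)² = 0.688636
γ = 1/√(0.688636) = 1.205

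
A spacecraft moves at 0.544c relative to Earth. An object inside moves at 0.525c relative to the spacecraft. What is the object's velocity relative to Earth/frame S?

u = (u' + v)/(1 + u'v/c²)
Numerator: 0.525 + 0.544 = 1.069
Denominator: 1 + 0.2856 = 1.2856
u = 1.069/1.2856 = 0.8315c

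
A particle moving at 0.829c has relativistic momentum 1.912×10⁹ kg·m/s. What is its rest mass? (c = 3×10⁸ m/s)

γ = 1/√(1 - 0.829²) = 1.78811
v = 0.829 × 3×10⁸ = 2.487×10⁸ m/s
m = p/(γv) = 1.912×10⁹/(1.78811 × 2.487×10⁸) = 4.299 kg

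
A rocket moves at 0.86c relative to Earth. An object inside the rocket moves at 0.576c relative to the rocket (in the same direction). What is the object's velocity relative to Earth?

u = (u' + v)/(1 + u'v/c²)
Numerator: 0.576 + 0.86 = 1.436
Denominator: 1 + 0.49536 = 1.49536
u = 1.436/1.49536 = 0.9603c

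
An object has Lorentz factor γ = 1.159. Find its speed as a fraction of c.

From γ = 1/√(1 - v²/c²):
1/γ² = 1/1.159² = 0.74445
v²/c² = 1 - 0.74445 = 0.25555
v/c = √(0.25555) = 0.5055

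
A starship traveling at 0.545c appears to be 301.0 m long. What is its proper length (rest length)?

Contracted length L = 301.0 m
γ = 1/√(1 - 0.545²) = 1.1927
L₀ = γL = 1.1927 × 301.0 = 359.0 m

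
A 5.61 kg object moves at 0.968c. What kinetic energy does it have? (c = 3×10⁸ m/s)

γ = 1/√(1 - 0.968²) = 3.985
γ - 1 = 2.985
KE = (γ-1)mc² = 2.985 × 5.61 × (3×10⁸)² = 1.507×10¹⁸ J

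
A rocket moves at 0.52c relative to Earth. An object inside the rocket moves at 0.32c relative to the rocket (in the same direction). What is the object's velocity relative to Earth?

u = (u' + v)/(1 + u'v/c²)
Numerator: 0.32 + 0.52 = 0.84
Denominator: 1 + 0.1664 = 1.1664
u = 0.84/1.1664 = 0.7202c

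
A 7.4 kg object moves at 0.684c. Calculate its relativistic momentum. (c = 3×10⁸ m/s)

γ = 1/√(1 - 0.684²) = 1.371
v = 0.684 × 3×10⁸ = 2.052×10⁸ m/s
p = γmv = 1.371 × 7.4 × 2.052×10⁸ = 2.082×10⁹ kg·m/s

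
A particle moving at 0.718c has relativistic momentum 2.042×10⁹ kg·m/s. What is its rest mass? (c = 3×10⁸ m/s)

γ = 1/√(1 - 0.718²) = 1.43669
v = 0.718 × 3×10⁸ = 2.154×10⁸ m/s
m = p/(γv) = 2.042×10⁹/(1.43669 × 2.154×10⁸) = 6.599 kg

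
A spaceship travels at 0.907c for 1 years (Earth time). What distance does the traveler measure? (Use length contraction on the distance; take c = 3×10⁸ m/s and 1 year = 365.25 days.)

Earth distance: d = v × t = 0.907c × 1 yr = 8.587×10¹⁵ m
γ = 2.375
d' = d/γ = 8.587×10¹⁵/2.375 = 3.616×10¹⁵ m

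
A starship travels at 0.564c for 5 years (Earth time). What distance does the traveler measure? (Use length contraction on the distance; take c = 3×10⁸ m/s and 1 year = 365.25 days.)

Earth distance: d = v × t = 0.564c × 5 yr = 2.670×10¹⁶ m
γ = 1.211
d' = d/γ = 2.670×10¹⁶/1.211 = 2.205×10¹⁶ m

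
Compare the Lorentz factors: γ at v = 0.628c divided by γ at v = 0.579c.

γ₁ = 1/√(1 - 0.628²) = 1.2850
γ₂ = 1/√(1 - 0.579²) = 1.2265
γ₁/γ₂ = 1.2850/1.2265 = 1.048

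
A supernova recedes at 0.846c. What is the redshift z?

β = 0.846
(1+β)/(1-β) = 1.846/0.154 = 11.987
√(11.987) = 3.462
z = 3.462 - 1 = 2.462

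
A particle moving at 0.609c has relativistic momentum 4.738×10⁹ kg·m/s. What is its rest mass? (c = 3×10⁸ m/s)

γ = 1/√(1 - 0.609²) = 1.261
v = 0.609 × 3×10⁸ = 1.827×10⁸ m/s
m = p/(γv) = 4.738×10⁹/(1.261 × 1.827×10⁸) = 20.57 kg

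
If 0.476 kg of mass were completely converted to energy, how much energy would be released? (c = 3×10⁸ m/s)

Using E = mc²:
c² = (3×10⁸)² = 9×10¹⁶ m²/s²
E = 0.476 × 9×10¹⁶ = 4.284×10¹⁶ J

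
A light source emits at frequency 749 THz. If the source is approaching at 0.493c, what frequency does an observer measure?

β = v/c = 0.493
(1+β)/(1-β) = 1.493/0.507 = 2.945
Doppler factor = √(2.945) = 1.716
f_obs = 749 × 1.716 = 1285 THz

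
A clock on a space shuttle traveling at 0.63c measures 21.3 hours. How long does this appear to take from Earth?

Proper time Δt₀ = 21.3 hours
γ = 1/√(1 - 0.63²) = 1.288
Δt = γΔt₀ = 1.288 × 21.3 = 27.43 hours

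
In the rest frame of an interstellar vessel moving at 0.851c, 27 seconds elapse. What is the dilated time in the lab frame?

Proper time Δt₀ = 27 seconds
γ = 1/√(1 - 0.851²) = 1.904
Δt = γΔt₀ = 1.904 × 27 = 51.41 seconds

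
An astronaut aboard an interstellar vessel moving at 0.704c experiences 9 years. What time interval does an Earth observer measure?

Proper time Δt₀ = 9 years
γ = 1/√(1 - 0.704²) = 1.408
Δt = γΔt₀ = 1.408 × 9 = 12.67 years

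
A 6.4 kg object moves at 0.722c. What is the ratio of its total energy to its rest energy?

E = γmc², E₀ = mc²
E/E₀ = γ = 1/√(1 - 0.722²) = 1.445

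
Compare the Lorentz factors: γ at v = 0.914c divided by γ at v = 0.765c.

γ₁ = 1/√(1 - 0.914²) = 2.465
γ₂ = 1/√(1 - 0.765²) = 1.553
γ₁/γ₂ = 2.465/1.553 = 1.587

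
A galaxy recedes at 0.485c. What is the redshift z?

β = 0.485
(1+β)/(1-β) = 1.485/0.515 = 2.8835
√(2.8835) = 1.6981
z = 1.6981 - 1 = 0.6981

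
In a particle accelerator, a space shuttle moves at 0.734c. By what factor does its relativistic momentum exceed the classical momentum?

p_rel = γmv, p_class = mv
Ratio = γ = 1/√(1 - 0.734²)
= 1/√(0.461244) = 1.472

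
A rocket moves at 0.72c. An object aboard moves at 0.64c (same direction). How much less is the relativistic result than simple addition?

Classical: u' + v = 0.64 + 0.72 = 1.36c
Relativistic: u = (0.64 + 0.72)/(1 + 0.4608) = 1.36/1.4608 = 0.9310c
Difference: 1.36 - 0.9310 = 0.4290c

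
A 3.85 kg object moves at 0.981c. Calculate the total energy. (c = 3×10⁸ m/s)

γ = 1/√(1 - 0.981²) = 5.154
mc² = 3.85 × (3×10⁸)² = 3.465×10¹⁷ J
E = γmc² = 5.154 × 3.465×10¹⁷ = 1.786×10¹⁸ J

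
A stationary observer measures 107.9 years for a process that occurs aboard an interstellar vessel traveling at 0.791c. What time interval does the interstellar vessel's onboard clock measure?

Dilated time Δt = 107.9 years
γ = 1/√(1 - 0.791²) = 1.6345
Δt₀ = Δt/γ = 107.9/1.6345 = 66.01 years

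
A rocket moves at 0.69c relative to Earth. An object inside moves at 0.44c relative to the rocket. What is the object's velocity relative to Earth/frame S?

u = (u' + v)/(1 + u'v/c²)
Numerator: 0.44 + 0.69 = 1.13
Denominator: 1 + 0.3036 = 1.3036
u = 1.13/1.3036 = 0.8668c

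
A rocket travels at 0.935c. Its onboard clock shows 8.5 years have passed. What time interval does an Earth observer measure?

Proper time Δt₀ = 8.5 years
γ = 1/√(1 - 0.935²) = 2.820
Δt = γΔt₀ = 2.820 × 8.5 = 23.97 years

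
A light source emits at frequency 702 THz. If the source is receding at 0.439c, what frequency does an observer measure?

β = v/c = 0.439
(1-β)/(1+β) = 0.561/1.439 = 0.3899
Doppler factor = √(0.3899) = 0.6244
f_obs = 702 × 0.6244 = 438.3 THz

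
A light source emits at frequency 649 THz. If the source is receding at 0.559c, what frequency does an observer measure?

β = v/c = 0.559
(1-β)/(1+β) = 0.441/1.559 = 0.2829
Doppler factor = √(0.2829) = 0.5319
f_obs = 649 × 0.5319 = 345.2 THz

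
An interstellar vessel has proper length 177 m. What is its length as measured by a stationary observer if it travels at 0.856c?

Proper length L₀ = 177 m
γ = 1/√(1 - 0.856²) = 1.93433
L = L₀/γ = 177/1.93433 = 91.50 m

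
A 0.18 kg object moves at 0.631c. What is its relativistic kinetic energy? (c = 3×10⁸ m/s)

γ = 1/√(1 - 0.631²) = 1.289
γ - 1 = 0.2890
KE = (γ-1)mc² = 0.2890 × 0.18 × (3×10⁸)² = 4.682×10¹⁵ J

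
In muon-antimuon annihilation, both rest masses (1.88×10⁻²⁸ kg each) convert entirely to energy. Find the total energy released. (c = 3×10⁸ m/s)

Both particles have the same rest mass, so total mass = 2m
E = 2m·c² = 2 × 1.88×10⁻²⁸ × (3×10⁸)²
= 2 × 1.88×10⁻²⁸ × 9×10¹⁶
= 3.384×10⁻¹¹ J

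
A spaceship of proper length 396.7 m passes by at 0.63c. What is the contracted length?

Proper length L₀ = 396.7 m
γ = 1/√(1 - 0.63²) = 1.2877
L = L₀/γ = 396.7/1.2877 = 308.1 m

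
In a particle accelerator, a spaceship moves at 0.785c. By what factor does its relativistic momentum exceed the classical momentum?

p_rel = γmv, p_class = mv
Ratio = γ = 1/√(1 - 0.785²)
= 1/√(0.383775) = 1.614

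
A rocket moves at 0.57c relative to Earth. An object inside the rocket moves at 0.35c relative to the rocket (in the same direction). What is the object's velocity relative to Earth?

u = (u' + v)/(1 + u'v/c²)
Numerator: 0.35 + 0.57 = 0.92
Denominator: 1 + 0.1995 = 1.1995
u = 0.92/1.1995 = 0.7670c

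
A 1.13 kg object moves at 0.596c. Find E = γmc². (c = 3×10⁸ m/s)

γ = 1/√(1 - 0.596²) = 1.2454
mc² = 1.13 × (3×10⁸)² = 1.017×10¹⁷ J
E = γmc² = 1.2454 × 1.017×10¹⁷ = 1.267×10¹⁷ J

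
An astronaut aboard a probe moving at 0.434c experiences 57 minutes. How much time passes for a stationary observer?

Proper time Δt₀ = 57 minutes
γ = 1/√(1 - 0.434²) = 1.110
Δt = γΔt₀ = 1.110 × 57 = 63.27 minutes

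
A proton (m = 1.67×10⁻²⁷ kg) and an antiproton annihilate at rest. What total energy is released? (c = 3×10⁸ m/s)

Both particles have the same rest mass, so total mass = 2m
E = 2m·c² = 2 × 1.67×10⁻²⁷ × (3×10⁸)²
= 2 × 1.67×10⁻²⁷ × 9×10¹⁶
= 3.006×10⁻¹⁰ J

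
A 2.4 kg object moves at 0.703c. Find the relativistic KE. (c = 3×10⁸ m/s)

γ = 1/√(1 - 0.703²) = 1.4061
γ - 1 = 0.4061
KE = (γ-1)mc² = 0.4061 × 2.4 × (3×10⁸)² = 8.772×10¹⁶ J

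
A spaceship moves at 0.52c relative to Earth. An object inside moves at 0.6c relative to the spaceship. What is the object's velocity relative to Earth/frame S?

u = (u' + v)/(1 + u'v/c²)
Numerator: 0.6 + 0.52 = 1.12
Denominator: 1 + 0.312 = 1.312
u = 1.12/1.312 = 0.8537c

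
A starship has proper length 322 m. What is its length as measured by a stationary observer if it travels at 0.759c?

Proper length L₀ = 322 m
γ = 1/√(1 - 0.759²) = 1.53588
L = L₀/γ = 322/1.53588 = 209.7 m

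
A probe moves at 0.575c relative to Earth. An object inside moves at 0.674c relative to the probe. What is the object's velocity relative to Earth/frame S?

u = (u' + v)/(1 + u'v/c²)
Numerator: 0.674 + 0.575 = 1.249
Denominator: 1 + 0.38755 = 1.38755
u = 1.249/1.38755 = 0.9001c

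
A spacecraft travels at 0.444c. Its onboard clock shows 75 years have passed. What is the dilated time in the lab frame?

Proper time Δt₀ = 75 years
γ = 1/√(1 - 0.444²) = 1.116
Δt = γΔt₀ = 1.116 × 75 = 83.70 years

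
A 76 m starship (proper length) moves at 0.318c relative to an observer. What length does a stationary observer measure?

Proper length L₀ = 76 m
γ = 1/√(1 - 0.318²) = 1.0548
L = L₀/γ = 76/1.0548 = 72.05 m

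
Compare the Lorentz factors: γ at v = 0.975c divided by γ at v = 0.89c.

γ₁ = 1/√(1 - 0.975²) = 4.500
γ₂ = 1/√(1 - 0.89²) = 2.193
γ₁/γ₂ = 4.500/2.193 = 2.052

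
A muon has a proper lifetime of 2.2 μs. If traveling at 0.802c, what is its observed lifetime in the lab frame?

Proper lifetime τ₀ = 2.2 μs
γ = 1/√(1 - 0.802²) = 1.674
τ = γτ₀ = 1.674 × 2.2 μs = 3.683 μs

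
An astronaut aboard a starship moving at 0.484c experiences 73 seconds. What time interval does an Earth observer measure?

Proper time Δt₀ = 73 seconds
γ = 1/√(1 - 0.484²) = 1.1428
Δt = γΔt₀ = 1.1428 × 73 = 83.42 seconds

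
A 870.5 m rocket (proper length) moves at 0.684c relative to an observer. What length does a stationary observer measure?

Proper length L₀ = 870.5 m
γ = 1/√(1 - 0.684²) = 1.3708
L = L₀/γ = 870.5/1.3708 = 635.0 m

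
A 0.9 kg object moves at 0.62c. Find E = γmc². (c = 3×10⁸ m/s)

γ = 1/√(1 - 0.62²) = 1.2745
mc² = 0.9 × (3×10⁸)² = 8.100×10¹⁶ J
E = γmc² = 1.2745 × 8.100×10¹⁶ = 1.032×10¹⁷ J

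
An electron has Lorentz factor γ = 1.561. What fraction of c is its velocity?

From γ = 1/√(1 - v²/c²):
1/γ² = 1/1.561² = 0.4104
v²/c² = 1 - 0.4104 = 0.5896
v/c = √(0.5896) = 0.7679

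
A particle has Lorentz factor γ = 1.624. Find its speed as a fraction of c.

From γ = 1/√(1 - v²/c²):
1/γ² = 1/1.624² = 0.3792
v²/c² = 1 - 0.3792 = 0.6208
v/c = √(0.6208) = 0.7879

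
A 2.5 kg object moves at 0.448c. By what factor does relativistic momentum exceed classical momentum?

p_rel = γmv, p_class = mv
Ratio = γ = 1/√(1 - 0.448²) = 1.119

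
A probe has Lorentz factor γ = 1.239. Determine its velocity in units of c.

From γ = 1/√(1 - v²/c²):
1/γ² = 1/1.239² = 0.6514
v²/c² = 1 - 0.6514 = 0.3486
v/c = √(0.3486) = 0.5904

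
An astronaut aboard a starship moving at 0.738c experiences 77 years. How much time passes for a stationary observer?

Proper time Δt₀ = 77 years
γ = 1/√(1 - 0.738²) = 1.482
Δt = γΔt₀ = 1.482 × 77 = 114.1 years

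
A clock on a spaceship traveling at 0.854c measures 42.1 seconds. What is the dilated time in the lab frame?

Proper time Δt₀ = 42.1 seconds
γ = 1/√(1 - 0.854²) = 1.922
Δt = γΔt₀ = 1.922 × 42.1 = 80.92 seconds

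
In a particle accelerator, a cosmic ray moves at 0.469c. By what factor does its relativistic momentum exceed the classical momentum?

p_rel = γmv, p_class = mv
Ratio = γ = 1/√(1 - 0.469²)
= 1/√(0.780039) = 1.132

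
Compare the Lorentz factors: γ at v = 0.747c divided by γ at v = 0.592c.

γ₁ = 1/√(1 - 0.747²) = 1.504
γ₂ = 1/√(1 - 0.592²) = 1.241
γ₁/γ₂ = 1.504/1.241 = 1.212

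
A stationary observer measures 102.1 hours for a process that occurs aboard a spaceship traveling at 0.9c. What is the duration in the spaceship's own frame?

Dilated time Δt = 102.1 hours
γ = 1/√(1 - 0.9²) = 2.2942
Δt₀ = Δt/γ = 102.1/2.2942 = 44.50 hours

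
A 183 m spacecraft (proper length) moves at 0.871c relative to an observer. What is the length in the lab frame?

Proper length L₀ = 183 m
γ = 1/√(1 - 0.871²) = 2.0355
L = L₀/γ = 183/2.0355 = 89.90 m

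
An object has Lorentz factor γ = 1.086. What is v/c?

From γ = 1/√(1 - v²/c²):
1/γ² = 1/1.086² = 0.8479
v²/c² = 1 - 0.8479 = 0.1521
v/c = √(0.1521) = 0.3900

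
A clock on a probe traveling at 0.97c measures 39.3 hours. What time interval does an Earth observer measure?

Proper time Δt₀ = 39.3 hours
γ = 1/√(1 - 0.97²) = 4.1135
Δt = γΔt₀ = 4.1135 × 39.3 = 161.7 hours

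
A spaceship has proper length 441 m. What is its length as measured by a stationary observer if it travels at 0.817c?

Proper length L₀ = 441 m
γ = 1/√(1 - 0.817²) = 1.734
L = L₀/γ = 441/1.734 = 254.3 m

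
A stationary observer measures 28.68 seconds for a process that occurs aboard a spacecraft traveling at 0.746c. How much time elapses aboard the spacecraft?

Dilated time Δt = 28.68 seconds
γ = 1/√(1 - 0.746²) = 1.5016
Δt₀ = Δt/γ = 28.68/1.5016 = 19.10 seconds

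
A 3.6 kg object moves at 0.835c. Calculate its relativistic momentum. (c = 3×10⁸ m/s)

γ = 1/√(1 - 0.835²) = 1.817
v = 0.835 × 3×10⁸ = 2.505×10⁸ m/s
p = γmv = 1.817 × 3.6 × 2.505×10⁸ = 1.639×10⁹ kg·m/s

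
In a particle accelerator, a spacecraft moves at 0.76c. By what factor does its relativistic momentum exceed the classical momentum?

p_rel = γmv, p_class = mv
Ratio = γ = 1/√(1 - 0.76²)
= 1/√(0.4224) = 1.539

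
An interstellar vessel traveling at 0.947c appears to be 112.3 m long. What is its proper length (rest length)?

Contracted length L = 112.3 m
γ = 1/√(1 - 0.947²) = 3.113
L₀ = γL = 3.113 × 112.3 = 349.6 m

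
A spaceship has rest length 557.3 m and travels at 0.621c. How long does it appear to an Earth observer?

Proper length L₀ = 557.3 m
γ = 1/√(1 - 0.621²) = 1.276
L = L₀/γ = 557.3/1.276 = 436.8 m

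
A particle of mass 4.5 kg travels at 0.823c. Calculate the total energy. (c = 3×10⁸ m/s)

γ = 1/√(1 - 0.823²) = 1.7604
mc² = 4.5 × (3×10⁸)² = 4.050×10¹⁷ J
E = γmc² = 1.7604 × 4.050×10¹⁷ = 7.130×10¹⁷ J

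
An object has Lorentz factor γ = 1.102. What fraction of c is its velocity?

From γ = 1/√(1 - v²/c²):
1/γ² = 1/1.102² = 0.8234
v²/c² = 1 - 0.8234 = 0.1766
v/c = √(0.1766) = 0.4202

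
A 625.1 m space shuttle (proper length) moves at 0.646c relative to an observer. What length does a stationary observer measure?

Proper length L₀ = 625.1 m
γ = 1/√(1 - 0.646²) = 1.310
L = L₀/γ = 625.1/1.310 = 477.2 m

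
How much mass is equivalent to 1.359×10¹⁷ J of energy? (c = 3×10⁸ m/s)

From E = mc², we get m = E/c²
c² = (3×10⁸)² = 9×10¹⁶ m²/s²
m = 1.359×10¹⁷ / 9×10¹⁶ = 1.510 kg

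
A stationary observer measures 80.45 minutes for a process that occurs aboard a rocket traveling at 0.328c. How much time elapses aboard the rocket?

Dilated time Δt = 80.45 minutes
γ = 1/√(1 - 0.328²) = 1.0586
Δt₀ = Δt/γ = 80.45/1.0586 = 76.00 minutes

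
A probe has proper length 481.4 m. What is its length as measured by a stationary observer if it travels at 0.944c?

Proper length L₀ = 481.4 m
γ = 1/√(1 - 0.944²) = 3.031
L = L₀/γ = 481.4/3.031 = 158.8 m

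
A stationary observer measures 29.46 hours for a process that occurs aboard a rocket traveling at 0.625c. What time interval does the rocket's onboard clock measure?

Dilated time Δt = 29.46 hours
γ = 1/√(1 - 0.625²) = 1.281
Δt₀ = Δt/γ = 29.46/1.281 = 23.00 hours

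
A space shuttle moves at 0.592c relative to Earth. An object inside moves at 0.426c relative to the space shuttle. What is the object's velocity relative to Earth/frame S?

u = (u' + v)/(1 + u'v/c²)
Numerator: 0.426 + 0.592 = 1.018
Denominator: 1 + 0.252192 = 1.252192
u = 1.018/1.252192 = 0.8130c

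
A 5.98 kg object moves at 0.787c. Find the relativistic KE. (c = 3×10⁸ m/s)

γ = 1/√(1 - 0.787²) = 1.6209
γ - 1 = 0.6209
KE = (γ-1)mc² = 0.6209 × 5.98 × (3×10⁸)² = 3.342×10¹⁷ J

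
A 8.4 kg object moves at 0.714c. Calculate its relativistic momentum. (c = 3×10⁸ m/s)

γ = 1/√(1 - 0.714²) = 1.4283
v = 0.714 × 3×10⁸ = 2.142×10⁸ m/s
p = γmv = 1.4283 × 8.4 × 2.142×10⁸ = 2.570×10⁹ kg·m/s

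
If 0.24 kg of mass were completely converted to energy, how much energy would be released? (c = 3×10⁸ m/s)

Using E = mc²:
c² = (3×10⁸)² = 9×10¹⁶ m²/s²
E = 0.24 × 9×10¹⁶ = 2.160×10¹⁶ J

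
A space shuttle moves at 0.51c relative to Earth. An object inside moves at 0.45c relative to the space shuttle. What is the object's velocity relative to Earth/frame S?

u = (u' + v)/(1 + u'v/c²)
Numerator: 0.45 + 0.51 = 0.96
Denominator: 1 + 0.2295 = 1.2295
u = 0.96/1.2295 = 0.7808c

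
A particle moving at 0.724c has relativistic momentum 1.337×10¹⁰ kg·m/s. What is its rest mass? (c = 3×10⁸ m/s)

γ = 1/√(1 - 0.724²) = 1.4497
v = 0.724 × 3×10⁸ = 2.172×10⁸ m/s
m = p/(γv) = 1.337×10¹⁰/(1.4497 × 2.172×10⁸) = 42.46 kg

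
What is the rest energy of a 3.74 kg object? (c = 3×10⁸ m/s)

c² = (3×10⁸)² = 9.000×10¹⁶ m²/s²
E₀ = mc² = 3.74 × 9.000×10¹⁶ = 3.366×10¹⁷ J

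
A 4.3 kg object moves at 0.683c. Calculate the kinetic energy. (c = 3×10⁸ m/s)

γ = 1/√(1 - 0.683²) = 1.3691
γ - 1 = 0.3691
KE = (γ-1)mc² = 0.3691 × 4.3 × (3×10⁸)² = 1.428×10¹⁷ J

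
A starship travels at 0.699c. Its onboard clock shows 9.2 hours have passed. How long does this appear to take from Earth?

Proper time Δt₀ = 9.2 hours
γ = 1/√(1 - 0.699²) = 1.398
Δt = γΔt₀ = 1.398 × 9.2 = 12.86 hours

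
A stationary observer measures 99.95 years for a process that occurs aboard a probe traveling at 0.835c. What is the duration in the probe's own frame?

Dilated time Δt = 99.95 years
γ = 1/√(1 - 0.835²) = 1.8174
Δt₀ = Δt/γ = 99.95/1.8174 = 55.00 years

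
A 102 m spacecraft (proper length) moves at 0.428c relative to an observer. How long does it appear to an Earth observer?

Proper length L₀ = 102 m
γ = 1/√(1 - 0.428²) = 1.10647
L = L₀/γ = 102/1.10647 = 92.19 m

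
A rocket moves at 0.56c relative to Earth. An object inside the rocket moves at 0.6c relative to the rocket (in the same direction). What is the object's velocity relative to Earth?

u = (u' + v)/(1 + u'v/c²)
Numerator: 0.6 + 0.56 = 1.16
Denominator: 1 + 0.336 = 1.336
u = 1.16/1.336 = 0.8683c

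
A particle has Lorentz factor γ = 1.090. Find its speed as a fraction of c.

From γ = 1/√(1 - v²/c²):
1/γ² = 1/1.090² = 0.8417
v²/c² = 1 - 0.8417 = 0.1583
v/c = √(0.1583) = 0.3979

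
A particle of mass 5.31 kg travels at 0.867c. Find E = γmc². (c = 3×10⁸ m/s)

γ = 1/√(1 - 0.867²) = 2.0068
mc² = 5.31 × (3×10⁸)² = 4.779×10¹⁷ J
E = γmc² = 2.0068 × 4.779×10¹⁷ = 9.590×10¹⁷ J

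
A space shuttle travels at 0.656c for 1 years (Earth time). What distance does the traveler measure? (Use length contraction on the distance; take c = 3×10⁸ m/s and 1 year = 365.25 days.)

Earth distance: d = v × t = 0.656c × 1 yr = 6.21054×10¹⁵ m
γ = 1.32492
d' = d/γ = 6.21054×10¹⁵/1.32492 = 4.687×10¹⁵ m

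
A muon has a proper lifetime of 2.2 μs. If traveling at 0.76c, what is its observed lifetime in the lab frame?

Proper lifetime τ₀ = 2.2 μs
γ = 1/√(1 - 0.76²) = 1.5386
τ = γτ₀ = 1.5386 × 2.2 μs = 3.385 μs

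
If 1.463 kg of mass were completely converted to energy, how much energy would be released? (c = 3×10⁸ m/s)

Using E = mc²:
c² = (3×10⁸)² = 9×10¹⁶ m²/s²
E = 1.463 × 9×10¹⁶ = 1.317×10¹⁷ J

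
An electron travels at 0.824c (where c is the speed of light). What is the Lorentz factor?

v/c = 0.824, so (v/c)² = 0.678976
1 - (v/c)² = 0.321024
γ = 1/√(0.321024) = 1.765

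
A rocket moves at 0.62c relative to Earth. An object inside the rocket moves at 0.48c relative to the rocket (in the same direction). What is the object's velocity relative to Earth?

u = (u' + v)/(1 + u'v/c²)
Numerator: 0.48 + 0.62 = 1.1
Denominator: 1 + 0.2976 = 1.2976
u = 1.1/1.2976 = 0.8477c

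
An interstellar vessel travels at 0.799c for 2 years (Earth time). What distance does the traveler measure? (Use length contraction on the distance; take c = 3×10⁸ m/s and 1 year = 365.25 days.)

Earth distance: d = v × t = 0.799c × 2 yr = 1.5129×10¹⁶ m
γ = 1.6630
d' = d/γ = 1.5129×10¹⁶/1.6630 = 9.097×10¹⁵ m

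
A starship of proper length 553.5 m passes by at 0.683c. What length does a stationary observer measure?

Proper length L₀ = 553.5 m
γ = 1/√(1 - 0.683²) = 1.369
L = L₀/γ = 553.5/1.369 = 404.3 m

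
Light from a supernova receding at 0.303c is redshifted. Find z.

β = 0.303
(1+β)/(1-β) = 1.303/0.697 = 1.8694
√(1.8694) = 1.3673
z = 1.3673 - 1 = 0.3673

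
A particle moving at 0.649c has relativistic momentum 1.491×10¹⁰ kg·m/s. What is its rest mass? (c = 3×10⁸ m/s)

γ = 1/√(1 - 0.649²) = 1.3144
v = 0.649 × 3×10⁸ = 1.947×10⁸ m/s
m = p/(γv) = 1.491×10¹⁰/(1.3144 × 1.947×10⁸) = 58.26 kg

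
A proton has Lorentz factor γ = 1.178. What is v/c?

From γ = 1/√(1 - v²/c²):
1/γ² = 1/1.178² = 0.7206
v²/c² = 1 - 0.7206 = 0.2794
v/c = √(0.2794) = 0.5286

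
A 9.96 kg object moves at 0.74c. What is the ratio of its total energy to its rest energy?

E = γmc², E₀ = mc²
E/E₀ = γ = 1/√(1 - 0.74²) = 1.487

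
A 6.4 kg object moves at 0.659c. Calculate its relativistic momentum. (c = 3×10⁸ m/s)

γ = 1/√(1 - 0.659²) = 1.3295
v = 0.659 × 3×10⁸ = 1.977×10⁸ m/s
p = γmv = 1.3295 × 6.4 × 1.977×10⁸ = 1.682×10⁹ kg·m/s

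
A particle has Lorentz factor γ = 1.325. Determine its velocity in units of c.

From γ = 1/√(1 - v²/c²):
1/γ² = 1/1.325² = 0.569598
v²/c² = 1 - 0.569598 = 0.430402
v/c = √(0.430402) = 0.6561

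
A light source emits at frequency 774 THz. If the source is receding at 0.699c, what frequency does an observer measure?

β = v/c = 0.699
(1-β)/(1+β) = 0.301/1.699 = 0.17716
Doppler factor = √(0.17716) = 0.4209
f_obs = 774 × 0.4209 = 325.8 THz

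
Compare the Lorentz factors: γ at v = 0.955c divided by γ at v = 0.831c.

γ₁ = 1/√(1 - 0.955²) = 3.371
γ₂ = 1/√(1 - 0.831²) = 1.798
γ₁/γ₂ = 3.371/1.798 = 1.875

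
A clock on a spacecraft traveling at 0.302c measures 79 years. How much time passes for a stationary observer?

Proper time Δt₀ = 79 years
γ = 1/√(1 - 0.302²) = 1.049
Δt = γΔt₀ = 1.049 × 79 = 82.87 years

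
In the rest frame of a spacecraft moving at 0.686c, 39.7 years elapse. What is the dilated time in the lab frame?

Proper time Δt₀ = 39.7 years
γ = 1/√(1 - 0.686²) = 1.3744
Δt = γΔt₀ = 1.3744 × 39.7 = 54.56 years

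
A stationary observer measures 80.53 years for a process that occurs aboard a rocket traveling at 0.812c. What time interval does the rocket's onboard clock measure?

Dilated time Δt = 80.53 years
γ = 1/√(1 - 0.812²) = 1.7133
Δt₀ = Δt/γ = 80.53/1.7133 = 47.00 years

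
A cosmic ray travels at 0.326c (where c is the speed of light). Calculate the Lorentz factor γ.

v/c = 0.326, so (v/c)² = 0.106276
1 - (v/c)² = 0.893724
γ = 1/√(0.893724) = 1.058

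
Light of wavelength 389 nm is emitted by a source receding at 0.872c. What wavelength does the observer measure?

β = 0.872
Wavelength Doppler factor = √(1.872/0.128) = √(14.625) = 3.824
λ_obs = 389 × 3.824 = 1488 nm (redshift)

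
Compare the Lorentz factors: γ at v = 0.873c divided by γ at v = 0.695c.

γ₁ = 1/√(1 - 0.873²) = 2.050
γ₂ = 1/√(1 - 0.695²) = 1.391
γ₁/γ₂ = 2.050/1.391 = 1.474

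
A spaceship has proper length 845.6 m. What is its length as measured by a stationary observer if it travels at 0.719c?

Proper length L₀ = 845.6 m
γ = 1/√(1 - 0.719²) = 1.4388
L = L₀/γ = 845.6/1.4388 = 587.7 m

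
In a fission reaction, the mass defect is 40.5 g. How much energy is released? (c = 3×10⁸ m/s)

Convert mass defect: Δm = 40.5 g = 0.0405 kg
E = Δm·c² = 0.0405 × (3×10⁸)²
= 0.0405 × 9×10¹⁶ = 3.645×10¹⁵ J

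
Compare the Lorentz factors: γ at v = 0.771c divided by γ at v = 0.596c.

γ₁ = 1/√(1 - 0.771²) = 1.570
γ₂ = 1/√(1 - 0.596²) = 1.245
γ₁/γ₂ = 1.570/1.245 = 1.261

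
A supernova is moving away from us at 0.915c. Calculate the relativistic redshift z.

β = 0.915
(1+β)/(1-β) = 1.915/0.085 = 22.53
√(22.53) = 4.747
z = 4.747 - 1 = 3.747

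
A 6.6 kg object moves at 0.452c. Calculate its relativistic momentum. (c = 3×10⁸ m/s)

γ = 1/√(1 - 0.452²) = 1.121
v = 0.452 × 3×10⁸ = 1.356×10⁸ m/s
p = γmv = 1.121 × 6.6 × 1.356×10⁸ = 1.003×10⁹ kg·m/s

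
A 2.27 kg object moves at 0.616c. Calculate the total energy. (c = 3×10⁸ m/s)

γ = 1/√(1 - 0.616²) = 1.269
mc² = 2.27 × (3×10⁸)² = 2.043×10¹⁷ J
E = γmc² = 1.269 × 2.043×10¹⁷ = 2.593×10¹⁷ J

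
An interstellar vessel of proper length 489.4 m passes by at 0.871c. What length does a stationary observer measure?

Proper length L₀ = 489.4 m
γ = 1/√(1 - 0.871²) = 2.0355
L = L₀/γ = 489.4/2.0355 = 240.4 m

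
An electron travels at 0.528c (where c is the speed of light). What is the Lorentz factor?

v/c = 0.528, so (v/c)² = 0.278784
1 - (v/c)² = 0.721216
γ = 1/√(0.721216) = 1.178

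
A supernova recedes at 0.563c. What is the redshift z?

β = 0.563
(1+β)/(1-β) = 1.563/0.437 = 3.5767
√(3.5767) = 1.8912
z = 1.8912 - 1 = 0.8912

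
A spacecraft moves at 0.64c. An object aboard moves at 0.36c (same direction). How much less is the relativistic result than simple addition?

Classical: u' + v = 0.36 + 0.64 = 1c
Relativistic: u = (0.36 + 0.64)/(1 + 0.2304) = 1/1.2304 = 0.8127c
Difference: 1 - 0.8127 = 0.1873c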